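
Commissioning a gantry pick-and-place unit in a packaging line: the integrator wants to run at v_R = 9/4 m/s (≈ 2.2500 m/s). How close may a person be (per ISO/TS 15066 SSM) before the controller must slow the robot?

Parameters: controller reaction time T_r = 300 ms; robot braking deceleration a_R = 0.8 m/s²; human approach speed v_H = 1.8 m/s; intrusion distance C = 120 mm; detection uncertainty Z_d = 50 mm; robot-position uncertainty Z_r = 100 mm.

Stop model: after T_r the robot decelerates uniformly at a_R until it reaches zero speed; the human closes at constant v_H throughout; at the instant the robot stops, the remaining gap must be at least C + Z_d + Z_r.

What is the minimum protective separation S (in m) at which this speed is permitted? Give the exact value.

S_min = 31077/3200 m = 9.7116 m

braking lasts T_s = (9/4)/(4/5) = 2.8125 s
reaction-phase robot travel = 2.2500·0.3000 = 0.6750 m
braking distance = 2.2500²/(2·0.8000) = 3.1641 m
person approaches 1.8000·(0.3000+2.8125) = 5.6025 m
margins: 0.1200+0.0500+0.1000 = 0.2700 m
S_min ≈ 0.6750+3.1641+5.6025+0.2700  ⇒  S_min = 31077/3200 m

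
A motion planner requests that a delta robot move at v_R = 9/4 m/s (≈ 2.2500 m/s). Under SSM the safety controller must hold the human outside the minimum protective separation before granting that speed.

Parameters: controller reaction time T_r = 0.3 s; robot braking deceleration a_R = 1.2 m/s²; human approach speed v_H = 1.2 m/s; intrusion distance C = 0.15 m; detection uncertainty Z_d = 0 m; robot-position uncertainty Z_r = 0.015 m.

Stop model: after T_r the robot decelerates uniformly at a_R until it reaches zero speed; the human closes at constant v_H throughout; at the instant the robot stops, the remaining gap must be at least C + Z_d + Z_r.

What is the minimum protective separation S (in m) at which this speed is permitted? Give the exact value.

S_min = 1779/320 m = 5.5594 m

braking lasts T_s = (9/4)/(6/5) = 1.8750 s
robot in T_r: 2.2500·0.3000 = 0.6750 m
braking distance = 2.2500²/(2·1.2000) = 2.1094 m
person approaches 1.2000·(0.3000+1.8750) = 2.6100 m
margins: 0.1500+0.0000+0.0150 = 0.1650 m
S_min ≈ 0.6750+2.1094+2.6100+0.1650  ⇒  S_min = 1779/320 m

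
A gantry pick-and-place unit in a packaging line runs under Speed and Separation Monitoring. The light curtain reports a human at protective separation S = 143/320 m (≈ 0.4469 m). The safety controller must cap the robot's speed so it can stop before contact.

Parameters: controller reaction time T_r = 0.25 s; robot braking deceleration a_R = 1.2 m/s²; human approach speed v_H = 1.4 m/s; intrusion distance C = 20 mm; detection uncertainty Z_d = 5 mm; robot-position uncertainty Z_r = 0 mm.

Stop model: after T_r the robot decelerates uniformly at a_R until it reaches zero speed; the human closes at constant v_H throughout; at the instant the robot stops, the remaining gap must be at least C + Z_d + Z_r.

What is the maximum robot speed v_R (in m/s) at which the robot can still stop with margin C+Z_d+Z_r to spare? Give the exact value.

v_R_max = 1/20 m/s = 0.0500 m/s

collect terms ⇒ (5/12)·v_R² + (17/12)·v_R + (-23/320) = 0
  disc = (17/12)² − 4·(5/12)·(-23/320) = 1225/576 ; √disc = 35/24
  v_R = (−(17/12) + 35/24) / (2·(5/12)) = 1/20 m/s
check:
braking lasts T_s = (1/20)/(6/5) = 0.0417 s
robot covers v_R·T_r = 0.0500·0.2500 = 0.0125 m before braking
braking distance = 0.0500²/(2·1.2000) = 0.0010 m
person approaches 1.4000·(0.2500+0.0417) = 0.4083 m
C+Z_d+Z_r = 0.0200+0.0050+0.0000 = 0.0250 m
sum ≈ 0.0125+0.0010+0.4083+0.0250 ≈ 0.4469 m = S ✓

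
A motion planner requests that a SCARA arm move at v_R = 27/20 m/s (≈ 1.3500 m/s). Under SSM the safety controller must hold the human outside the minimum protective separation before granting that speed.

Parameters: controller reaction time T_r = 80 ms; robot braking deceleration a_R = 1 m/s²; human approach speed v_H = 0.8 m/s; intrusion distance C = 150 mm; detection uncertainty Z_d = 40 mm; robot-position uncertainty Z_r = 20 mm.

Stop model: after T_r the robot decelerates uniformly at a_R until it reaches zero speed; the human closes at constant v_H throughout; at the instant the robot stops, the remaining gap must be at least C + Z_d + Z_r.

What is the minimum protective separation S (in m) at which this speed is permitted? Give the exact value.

stop time T_s = (27/20)/1 = 1.3500 s
robot covers v_R·T_r = 1.3500·0.0800 = 0.1080 m before braking
robot under decel: 1.3500²/(2·1.0000) = 0.9113 m
person approaches 0.8000·(0.0800+1.3500) = 1.1440 m
margins: 0.1500+0.0400+0.0200 = 0.2100 m
S_min ≈ 0.1080+0.9113+1.1440+0.2100  ⇒  S_min = 9493/4000 m

S_min = 9493/4000 m = 2.3733 m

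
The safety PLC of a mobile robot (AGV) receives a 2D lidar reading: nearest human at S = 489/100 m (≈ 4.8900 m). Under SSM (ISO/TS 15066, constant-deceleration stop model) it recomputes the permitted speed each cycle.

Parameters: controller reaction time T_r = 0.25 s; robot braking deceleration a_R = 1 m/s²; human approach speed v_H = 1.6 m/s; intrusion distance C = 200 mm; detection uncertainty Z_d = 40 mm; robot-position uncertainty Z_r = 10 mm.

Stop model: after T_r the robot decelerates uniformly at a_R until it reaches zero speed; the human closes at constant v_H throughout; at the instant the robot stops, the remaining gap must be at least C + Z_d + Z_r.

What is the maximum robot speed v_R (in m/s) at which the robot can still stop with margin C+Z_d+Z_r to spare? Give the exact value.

v_R_max = 8/5 m/s = 1.6000 m/s

quadratic (1/2)·v² + (37/20)·v + (-106/25) = 0
  disc = (37/20)² − 4·(1/2)·(-106/25) = 4761/400 ; √disc = 69/20
  v_R = (−(37/20) + 69/20) / (2·(1/2)) = 8/5 m/s
check:
T_s = v_R/a_R = (8/5)/1 = 1.6000 s
reaction-phase robot travel = 1.6000·0.2500 = 0.4000 m
braking distance = 1.6000²/(2·1.0000) = 1.2800 m
person approaches 1.6000·(0.2500+1.6000) = 2.9600 m
margins: 0.2000+0.0400+0.0100 = 0.2500 m
sum ≈ 0.4000+1.2800+2.9600+0.2500 ≈ 4.8900 m = S ✓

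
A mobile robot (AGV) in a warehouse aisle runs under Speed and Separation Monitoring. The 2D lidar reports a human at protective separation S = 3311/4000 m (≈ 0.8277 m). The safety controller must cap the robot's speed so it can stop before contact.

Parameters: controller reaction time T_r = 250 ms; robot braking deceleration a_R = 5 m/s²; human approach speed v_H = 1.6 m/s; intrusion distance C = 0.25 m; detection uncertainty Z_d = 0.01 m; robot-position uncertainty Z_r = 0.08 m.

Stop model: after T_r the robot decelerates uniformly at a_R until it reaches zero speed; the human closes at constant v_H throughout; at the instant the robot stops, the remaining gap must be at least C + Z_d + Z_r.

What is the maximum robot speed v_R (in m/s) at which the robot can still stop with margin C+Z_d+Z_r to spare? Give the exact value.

collect terms ⇒ (1/10)·v_R² + (57/100)·v_R + (-351/4000) = 0
  disc = (57/100)² − 4·(1/10)·(-351/4000) = 9/25 ; √disc = 3/5
  v_R = (−(57/100) + 3/5) / (2·(1/10)) = 3/20 m/s
check:
stop time T_s = (3/20)/5 = 0.0300 s
robot covers v_R·T_r = 0.1500·0.2500 = 0.0375 m before braking
braking distance = 0.1500²/(2·5.0000) = 0.0022 m
human closes 1.6000·0.2800 = 0.4480 m
C+Z_d+Z_r = 0.2500+0.0100+0.0800 = 0.3400 m
sum ≈ 0.0375+0.0022+0.4480+0.3400 ≈ 0.8277 m = S ✓

v_R_max = 3/20 m/s = 0.1500 m/s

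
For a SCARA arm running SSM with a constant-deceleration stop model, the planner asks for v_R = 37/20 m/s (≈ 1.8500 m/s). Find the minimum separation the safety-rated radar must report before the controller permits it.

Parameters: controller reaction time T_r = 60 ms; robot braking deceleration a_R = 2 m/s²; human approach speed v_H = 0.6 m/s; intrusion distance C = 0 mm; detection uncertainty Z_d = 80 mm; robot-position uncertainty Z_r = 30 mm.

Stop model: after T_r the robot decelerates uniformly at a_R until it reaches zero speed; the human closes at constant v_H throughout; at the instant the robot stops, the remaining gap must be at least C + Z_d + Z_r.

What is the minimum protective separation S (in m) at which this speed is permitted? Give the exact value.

S_min = 13341/8000 m = 1.6676 m

T_s = v_R/a_R = (37/20)/2 = 0.9250 s
reaction-phase robot travel = 1.8500·0.0600 = 0.1110 m
robot under decel: 1.8500²/(2·2.0000) = 0.8556 m
human closes 0.6000·0.9850 = 0.5910 m
residual clearance needed = 0.0000+0.0800+0.0300 = 0.1100 m
S_min ≈ 0.1110+0.8556+0.5910+0.1100  ⇒  S_min = 13341/8000 m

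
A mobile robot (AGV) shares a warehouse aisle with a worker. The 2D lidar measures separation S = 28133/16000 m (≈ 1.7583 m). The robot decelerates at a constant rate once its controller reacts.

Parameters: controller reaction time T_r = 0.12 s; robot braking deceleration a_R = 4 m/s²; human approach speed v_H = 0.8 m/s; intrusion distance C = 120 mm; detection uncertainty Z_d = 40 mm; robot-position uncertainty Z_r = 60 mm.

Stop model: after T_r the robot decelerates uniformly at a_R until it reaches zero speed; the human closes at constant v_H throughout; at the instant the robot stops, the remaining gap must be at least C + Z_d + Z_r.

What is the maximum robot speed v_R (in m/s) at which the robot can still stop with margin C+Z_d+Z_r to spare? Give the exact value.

at the boundary: (1/8)·v² + (8/25)·v + (-23077/16000) = 0
  disc = (8/25)² − 4·(1/8)·(-23077/16000) = 131769/160000 ; √disc = 363/400
  v_R = (−(8/25) + 363/400) / (2·(1/8)) = 47/20 m/s
check:
T_s = v_R/a_R = (47/20)/4 = 0.5875 s
robot in T_r: 2.3500·0.1200 = 0.2820 m
braking distance = 2.3500²/(2·4.0000) = 0.6903 m
human closes 0.8000·0.7075 = 0.5660 m
C+Z_d+Z_r = 0.1200+0.0400+0.0600 = 0.2200 m
sum ≈ 0.2820+0.6903+0.5660+0.2200 ≈ 1.7583 m = S ✓

v_R_max = 47/20 m/s = 2.3500 m/s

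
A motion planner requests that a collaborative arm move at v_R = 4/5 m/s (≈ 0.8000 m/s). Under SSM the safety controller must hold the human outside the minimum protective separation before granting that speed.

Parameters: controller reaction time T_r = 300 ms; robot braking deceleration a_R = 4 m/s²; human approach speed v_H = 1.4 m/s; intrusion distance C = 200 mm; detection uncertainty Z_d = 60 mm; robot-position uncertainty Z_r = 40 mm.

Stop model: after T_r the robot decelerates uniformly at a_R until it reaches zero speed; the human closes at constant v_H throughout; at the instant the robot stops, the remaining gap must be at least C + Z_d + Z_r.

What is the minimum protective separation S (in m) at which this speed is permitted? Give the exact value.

stop time T_s = (4/5)/4 = 0.2000 s
robot in T_r: 0.8000·0.3000 = 0.2400 m
robot under decel: 0.8000²/(2·4.0000) = 0.0800 m
person approaches 1.4000·(0.3000+0.2000) = 0.7000 m
C+Z_d+Z_r = 0.2000+0.0600+0.0400 = 0.3000 m
S_min ≈ 0.2400+0.0800+0.7000+0.3000  ⇒  S_min = 33/25 m

S_min = 33/25 m = 1.3200 m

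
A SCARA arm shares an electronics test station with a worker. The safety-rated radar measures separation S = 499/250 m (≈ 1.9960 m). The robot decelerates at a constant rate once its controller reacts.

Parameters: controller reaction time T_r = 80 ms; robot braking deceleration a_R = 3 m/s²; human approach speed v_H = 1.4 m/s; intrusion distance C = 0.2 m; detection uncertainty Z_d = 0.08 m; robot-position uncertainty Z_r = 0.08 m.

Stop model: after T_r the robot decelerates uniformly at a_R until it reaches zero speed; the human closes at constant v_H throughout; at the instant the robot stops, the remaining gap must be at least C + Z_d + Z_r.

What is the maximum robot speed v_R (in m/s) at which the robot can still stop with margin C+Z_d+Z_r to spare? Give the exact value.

collect terms ⇒ (1/6)·v_R² + (41/75)·v_R + (-381/250) = 0
  disc = (41/75)² − 4·(1/6)·(-381/250) = 7396/5625 ; √disc = 86/75
  v_R = (−(41/75) + 86/75) / (2·(1/6)) = 9/5 m/s
check:
T_s = v_R/a_R = (9/5)/3 = 0.6000 s
robot covers v_R·T_r = 1.8000·0.0800 = 0.1440 m before braking
robot covers 1.8000·0.6000 − ½·3.0000·0.6000² = 0.5400 m while stopping
human over T_r+T_s: 1.4000·(0.0800+0.6000) = 0.9520 m
margins: 0.2000+0.0800+0.0800 = 0.3600 m
sum ≈ 0.1440+0.5400+0.9520+0.3600 ≈ 1.9960 m = S ✓

v_R_max = 9/5 m/s = 1.8000 m/s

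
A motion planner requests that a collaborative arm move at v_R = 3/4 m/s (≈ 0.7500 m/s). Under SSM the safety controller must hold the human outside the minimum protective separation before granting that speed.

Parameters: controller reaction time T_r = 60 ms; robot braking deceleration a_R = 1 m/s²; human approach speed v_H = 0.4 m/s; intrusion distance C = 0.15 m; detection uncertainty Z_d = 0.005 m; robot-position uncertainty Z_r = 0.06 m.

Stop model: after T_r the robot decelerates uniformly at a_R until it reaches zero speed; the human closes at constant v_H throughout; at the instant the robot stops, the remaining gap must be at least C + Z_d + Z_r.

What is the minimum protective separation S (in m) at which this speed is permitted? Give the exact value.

S_min = 3461/4000 m = 0.8652 m

T_s = v_R/a_R = (3/4)/1 = 0.7500 s
robot in T_r: 0.7500·0.0600 = 0.0450 m
robot under decel: 0.7500²/(2·1.0000) = 0.2812 m
human over T_r+T_s: 0.4000·(0.0600+0.7500) = 0.3240 m
margins: 0.1500+0.0050+0.0600 = 0.2150 m
S_min ≈ 0.0450+0.2812+0.3240+0.2150  ⇒  S_min = 3461/4000 m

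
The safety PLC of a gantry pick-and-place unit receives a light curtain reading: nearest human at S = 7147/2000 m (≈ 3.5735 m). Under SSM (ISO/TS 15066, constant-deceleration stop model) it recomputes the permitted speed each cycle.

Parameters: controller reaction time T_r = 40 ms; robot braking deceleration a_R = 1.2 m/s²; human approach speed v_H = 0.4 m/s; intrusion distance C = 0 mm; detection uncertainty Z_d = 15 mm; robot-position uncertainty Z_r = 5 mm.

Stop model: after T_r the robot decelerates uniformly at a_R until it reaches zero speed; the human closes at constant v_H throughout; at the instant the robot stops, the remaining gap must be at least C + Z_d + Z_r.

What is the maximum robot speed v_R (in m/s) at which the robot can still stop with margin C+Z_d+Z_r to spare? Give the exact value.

v_R_max = 5/2 m/s = 2.5000 m/s

at the boundary: (5/12)·v² + (28/75)·v + (-283/80) = 0
  disc = (28/75)² − 4·(5/12)·(-283/80) = 543169/90000 ; √disc = 737/300
  v_R = (−(28/75) + 737/300) / (2·(5/12)) = 5/2 m/s
check:
stop time T_s = (5/2)/(6/5) = 2.0833 s
robot in T_r: 2.5000·0.0400 = 0.1000 m
robot under decel: 2.5000²/(2·1.2000) = 2.6042 m
human closes 0.4000·2.1233 = 0.8493 m
residual clearance needed = 0.0000+0.0150+0.0050 = 0.0200 m
sum ≈ 0.1000+2.6042+0.8493+0.0200 ≈ 3.5735 m = S ✓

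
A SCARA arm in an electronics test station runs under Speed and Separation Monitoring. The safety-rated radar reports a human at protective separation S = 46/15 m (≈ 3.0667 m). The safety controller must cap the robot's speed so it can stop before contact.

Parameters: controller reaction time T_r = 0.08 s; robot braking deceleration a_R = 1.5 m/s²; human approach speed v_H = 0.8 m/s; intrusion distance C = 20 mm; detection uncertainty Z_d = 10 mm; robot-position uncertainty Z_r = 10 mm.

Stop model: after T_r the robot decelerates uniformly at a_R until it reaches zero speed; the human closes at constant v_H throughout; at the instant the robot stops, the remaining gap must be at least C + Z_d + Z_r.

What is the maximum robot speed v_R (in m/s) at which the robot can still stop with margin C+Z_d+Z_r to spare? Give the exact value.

v_R_max = 11/5 m/s = 2.2000 m/s

at the boundary: (1/3)·v² + (46/75)·v + (-1111/375) = 0
  disc = (46/75)² − 4·(1/3)·(-1111/375) = 2704/625 ; √disc = 52/25
  v_R = (−(46/75) + 52/25) / (2·(1/3)) = 11/5 m/s
check:
stop time T_s = (11/5)/(3/2) = 1.4667 s
robot covers v_R·T_r = 2.2000·0.0800 = 0.1760 m before braking
robot covers 2.2000·1.4667 − ½·1.5000·1.4667² = 1.6133 m while stopping
human over T_r+T_s: 0.8000·(0.0800+1.4667) = 1.2373 m
margins: 0.0200+0.0100+0.0100 = 0.0400 m
sum ≈ 0.1760+1.6133+1.2373+0.0400 ≈ 3.0667 m = S ✓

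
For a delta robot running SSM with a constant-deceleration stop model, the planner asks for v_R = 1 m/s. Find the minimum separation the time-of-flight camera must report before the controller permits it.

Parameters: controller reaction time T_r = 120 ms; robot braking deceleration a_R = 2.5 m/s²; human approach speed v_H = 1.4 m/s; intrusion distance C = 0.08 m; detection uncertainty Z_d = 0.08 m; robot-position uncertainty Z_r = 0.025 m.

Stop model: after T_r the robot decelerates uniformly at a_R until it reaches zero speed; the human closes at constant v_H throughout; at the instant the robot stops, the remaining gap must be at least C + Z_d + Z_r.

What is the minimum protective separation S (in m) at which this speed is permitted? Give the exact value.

braking lasts T_s = 1/(5/2) = 0.4000 s
robot covers v_R·T_r = 1.0000·0.1200 = 0.1200 m before braking
robot covers 1.0000·0.4000 − ½·2.5000·0.4000² = 0.2000 m while stopping
human closes 1.4000·0.5200 = 0.7280 m
margins: 0.0800+0.0800+0.0250 = 0.1850 m
S_min ≈ 0.1200+0.2000+0.7280+0.1850  ⇒  S_min = 1233/1000 m

S_min = 1233/1000 m = 1.2330 m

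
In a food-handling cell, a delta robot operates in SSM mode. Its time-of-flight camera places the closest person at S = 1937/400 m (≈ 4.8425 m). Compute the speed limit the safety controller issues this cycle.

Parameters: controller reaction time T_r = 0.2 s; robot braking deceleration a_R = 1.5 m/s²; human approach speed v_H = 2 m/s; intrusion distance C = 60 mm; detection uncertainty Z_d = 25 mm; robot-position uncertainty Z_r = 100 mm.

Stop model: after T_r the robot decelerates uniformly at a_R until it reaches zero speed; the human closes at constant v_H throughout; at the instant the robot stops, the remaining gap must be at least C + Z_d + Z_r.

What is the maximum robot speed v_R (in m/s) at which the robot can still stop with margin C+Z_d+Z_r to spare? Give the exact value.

v_R_max = 39/20 m/s = 1.9500 m/s

collect terms ⇒ (1/3)·v_R² + (23/15)·v_R + (-1703/400) = 0
  disc = (23/15)² − 4·(1/3)·(-1703/400) = 289/36 ; √disc = 17/6
  v_R = (−(23/15) + 17/6) / (2·(1/3)) = 39/20 m/s
check:
T_s = v_R/a_R = (39/20)/(3/2) = 1.3000 s
reaction-phase robot travel = 1.9500·0.2000 = 0.3900 m
braking distance = 1.9500²/(2·1.5000) = 1.2675 m
human closes 2.0000·1.5000 = 3.0000 m
margins: 0.0600+0.0250+0.1000 = 0.1850 m
sum ≈ 0.3900+1.2675+3.0000+0.1850 ≈ 4.8425 m = S ✓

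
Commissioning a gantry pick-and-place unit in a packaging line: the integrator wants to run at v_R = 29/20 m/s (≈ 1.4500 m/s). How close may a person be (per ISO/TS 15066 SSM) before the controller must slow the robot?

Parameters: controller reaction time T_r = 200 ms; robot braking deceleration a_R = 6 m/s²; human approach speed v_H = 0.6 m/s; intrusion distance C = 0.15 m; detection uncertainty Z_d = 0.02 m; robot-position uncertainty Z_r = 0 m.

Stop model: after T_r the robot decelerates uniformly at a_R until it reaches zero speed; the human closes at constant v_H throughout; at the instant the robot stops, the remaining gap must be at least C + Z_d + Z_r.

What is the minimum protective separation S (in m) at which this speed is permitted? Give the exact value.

S_min = 4321/4800 m = 0.9002 m

stop time T_s = (29/20)/6 = 0.2417 s
robot in T_r: 1.4500·0.2000 = 0.2900 m
robot covers 1.4500·0.2417 − ½·6.0000·0.2417² = 0.1752 m while stopping
human over T_r+T_s: 0.6000·(0.2000+0.2417) = 0.2650 m
C+Z_d+Z_r = 0.1500+0.0200+0.0000 = 0.1700 m
S_min ≈ 0.2900+0.1752+0.2650+0.1700  ⇒  S_min = 4321/4800 m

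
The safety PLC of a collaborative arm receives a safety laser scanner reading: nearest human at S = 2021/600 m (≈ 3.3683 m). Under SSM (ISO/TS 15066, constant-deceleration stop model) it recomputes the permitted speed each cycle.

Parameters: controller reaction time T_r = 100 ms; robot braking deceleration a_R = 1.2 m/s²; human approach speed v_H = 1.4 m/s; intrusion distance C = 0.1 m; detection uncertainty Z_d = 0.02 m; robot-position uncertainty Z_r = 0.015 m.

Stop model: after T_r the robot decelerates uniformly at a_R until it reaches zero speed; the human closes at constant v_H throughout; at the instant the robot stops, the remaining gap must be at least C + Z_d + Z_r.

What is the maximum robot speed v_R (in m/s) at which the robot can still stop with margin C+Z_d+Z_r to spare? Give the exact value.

v_R_max = 8/5 m/s = 1.6000 m/s

quadratic (5/12)·v² + (19/15)·v + (-232/75) = 0
  disc = (19/15)² − 4·(5/12)·(-232/75) = 169/25 ; √disc = 13/5
  v_R = (−(19/15) + 13/5) / (2·(5/12)) = 8/5 m/s
check:
stop time T_s = (8/5)/(6/5) = 1.3333 s
robot covers v_R·T_r = 1.6000·0.1000 = 0.1600 m before braking
robot under decel: 1.6000²/(2·1.2000) = 1.0667 m
human closes 1.4000·1.4333 = 2.0067 m
margins: 0.1000+0.0200+0.0150 = 0.1350 m
sum ≈ 0.1600+1.0667+2.0067+0.1350 ≈ 3.3683 m = S ✓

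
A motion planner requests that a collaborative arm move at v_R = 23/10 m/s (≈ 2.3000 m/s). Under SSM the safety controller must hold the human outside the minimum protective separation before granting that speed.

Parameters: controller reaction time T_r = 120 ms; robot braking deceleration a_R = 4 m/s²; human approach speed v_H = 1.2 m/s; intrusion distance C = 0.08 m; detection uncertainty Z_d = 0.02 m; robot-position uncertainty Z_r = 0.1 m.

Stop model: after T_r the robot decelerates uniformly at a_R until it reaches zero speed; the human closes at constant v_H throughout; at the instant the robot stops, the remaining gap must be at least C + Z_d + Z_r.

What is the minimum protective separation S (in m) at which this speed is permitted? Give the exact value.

S_min = 1577/800 m = 1.9712 m

braking lasts T_s = (23/10)/4 = 0.5750 s
reaction-phase robot travel = 2.3000·0.1200 = 0.2760 m
robot under decel: 2.3000²/(2·4.0000) = 0.6613 m
human closes 1.2000·0.6950 = 0.8340 m
C+Z_d+Z_r = 0.0800+0.0200+0.1000 = 0.2000 m
S_min ≈ 0.2760+0.6613+0.8340+0.2000  ⇒  S_min = 1577/800 m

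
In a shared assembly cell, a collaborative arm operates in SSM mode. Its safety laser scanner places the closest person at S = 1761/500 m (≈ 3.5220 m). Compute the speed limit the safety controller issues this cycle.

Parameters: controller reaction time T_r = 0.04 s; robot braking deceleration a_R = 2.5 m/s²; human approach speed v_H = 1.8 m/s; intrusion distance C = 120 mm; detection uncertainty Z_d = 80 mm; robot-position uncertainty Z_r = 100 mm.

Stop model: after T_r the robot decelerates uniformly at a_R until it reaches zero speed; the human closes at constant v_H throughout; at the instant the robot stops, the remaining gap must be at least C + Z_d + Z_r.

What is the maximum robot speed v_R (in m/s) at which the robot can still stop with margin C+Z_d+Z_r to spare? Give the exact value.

v_R_max = 5/2 m/s = 2.5000 m/s

quadratic (1/5)·v² + (19/25)·v + (-63/20) = 0
  disc = (19/25)² − 4·(1/5)·(-63/20) = 1936/625 ; √disc = 44/25
  v_R = (−(19/25) + 44/25) / (2·(1/5)) = 5/2 m/s
check:
stop time T_s = (5/2)/(5/2) = 1.0000 s
reaction-phase robot travel = 2.5000·0.0400 = 0.1000 m
robot covers 2.5000·1.0000 − ½·2.5000·1.0000² = 1.2500 m while stopping
human closes 1.8000·1.0400 = 1.8720 m
C+Z_d+Z_r = 0.1200+0.0800+0.1000 = 0.3000 m
sum ≈ 0.1000+1.2500+1.8720+0.3000 ≈ 3.5220 m = S ✓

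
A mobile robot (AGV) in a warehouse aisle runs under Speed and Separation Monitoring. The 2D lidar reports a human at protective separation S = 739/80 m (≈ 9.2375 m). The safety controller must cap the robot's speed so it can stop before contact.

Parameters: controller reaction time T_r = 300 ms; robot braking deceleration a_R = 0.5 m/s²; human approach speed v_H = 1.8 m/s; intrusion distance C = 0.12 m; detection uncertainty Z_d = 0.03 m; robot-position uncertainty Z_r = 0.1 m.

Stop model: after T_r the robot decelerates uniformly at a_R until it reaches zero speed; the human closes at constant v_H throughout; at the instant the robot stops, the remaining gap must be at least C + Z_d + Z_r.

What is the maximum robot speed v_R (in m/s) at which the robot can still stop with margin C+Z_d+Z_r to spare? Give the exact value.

collect terms ⇒ (1)·v_R² + (39/10)·v_R + (-3379/400) = 0
  disc = (39/10)² − 4·(1)·(-3379/400) = 49 ; √disc = 7
  v_R = (−(39/10) + 7) / (2·(1)) = 31/20 m/s
check:
stop time T_s = (31/20)/(1/2) = 3.1000 s
reaction-phase robot travel = 1.5500·0.3000 = 0.4650 m
robot covers 1.5500·3.1000 − ½·0.5000·3.1000² = 2.4025 m while stopping
human over T_r+T_s: 1.8000·(0.3000+3.1000) = 6.1200 m
residual clearance needed = 0.1200+0.0300+0.1000 = 0.2500 m
sum ≈ 0.4650+2.4025+6.1200+0.2500 ≈ 9.2375 m = S ✓

v_R_max = 31/20 m/s = 1.5500 m/s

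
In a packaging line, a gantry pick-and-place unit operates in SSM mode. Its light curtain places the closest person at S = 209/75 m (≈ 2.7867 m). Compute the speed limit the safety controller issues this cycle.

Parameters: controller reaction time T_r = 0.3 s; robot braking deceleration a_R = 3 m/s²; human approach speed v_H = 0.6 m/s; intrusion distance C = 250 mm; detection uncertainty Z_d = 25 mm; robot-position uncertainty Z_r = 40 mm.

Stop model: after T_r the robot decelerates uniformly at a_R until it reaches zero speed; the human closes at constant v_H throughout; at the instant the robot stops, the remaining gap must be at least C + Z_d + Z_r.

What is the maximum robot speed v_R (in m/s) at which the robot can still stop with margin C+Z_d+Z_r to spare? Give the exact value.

v_R_max = 5/2 m/s = 2.5000 m/s

collect terms ⇒ (1/6)·v_R² + (1/2)·v_R + (-55/24) = 0
  disc = (1/2)² − 4·(1/6)·(-55/24) = 16/9 ; √disc = 4/3
  v_R = (−(1/2) + 4/3) / (2·(1/6)) = 5/2 m/s
check:
T_s = v_R/a_R = (5/2)/3 = 0.8333 s
reaction-phase robot travel = 2.5000·0.3000 = 0.7500 m
braking distance = 2.5000²/(2·3.0000) = 1.0417 m
person approaches 0.6000·(0.3000+0.8333) = 0.6800 m
C+Z_d+Z_r = 0.2500+0.0250+0.0400 = 0.3150 m
sum ≈ 0.7500+1.0417+0.6800+0.3150 ≈ 2.7867 m = S ✓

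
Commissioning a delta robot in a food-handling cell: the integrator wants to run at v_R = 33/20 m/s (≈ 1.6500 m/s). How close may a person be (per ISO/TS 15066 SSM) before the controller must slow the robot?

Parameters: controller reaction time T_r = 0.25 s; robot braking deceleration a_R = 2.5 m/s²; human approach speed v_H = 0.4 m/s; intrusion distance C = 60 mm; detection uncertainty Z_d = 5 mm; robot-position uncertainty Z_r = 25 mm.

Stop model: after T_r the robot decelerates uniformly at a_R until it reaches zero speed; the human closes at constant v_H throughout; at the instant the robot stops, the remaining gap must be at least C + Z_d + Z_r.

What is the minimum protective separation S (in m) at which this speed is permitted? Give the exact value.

stop time T_s = (33/20)/(5/2) = 0.6600 s
robot covers v_R·T_r = 1.6500·0.2500 = 0.4125 m before braking
braking distance = 1.6500²/(2·2.5000) = 0.5445 m
human closes 0.4000·0.9100 = 0.3640 m
residual clearance needed = 0.0600+0.0050+0.0250 = 0.0900 m
S_min ≈ 0.4125+0.5445+0.3640+0.0900  ⇒  S_min = 1411/1000 m

S_min = 1411/1000 m = 1.4110 m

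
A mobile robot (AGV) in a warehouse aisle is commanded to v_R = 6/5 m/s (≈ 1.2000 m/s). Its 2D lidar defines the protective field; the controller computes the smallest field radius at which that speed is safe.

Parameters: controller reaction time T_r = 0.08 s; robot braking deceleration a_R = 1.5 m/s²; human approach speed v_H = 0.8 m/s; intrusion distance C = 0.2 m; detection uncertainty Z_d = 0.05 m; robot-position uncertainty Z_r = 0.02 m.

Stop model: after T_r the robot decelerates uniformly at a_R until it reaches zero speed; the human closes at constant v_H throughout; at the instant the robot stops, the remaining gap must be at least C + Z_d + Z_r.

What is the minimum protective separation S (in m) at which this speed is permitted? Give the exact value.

S_min = 31/20 m = 1.5500 m

T_s = v_R/a_R = (6/5)/(3/2) = 0.8000 s
reaction-phase robot travel = 1.2000·0.0800 = 0.0960 m
robot covers 1.2000·0.8000 − ½·1.5000·0.8000² = 0.4800 m while stopping
human over T_r+T_s: 0.8000·(0.0800+0.8000) = 0.7040 m
C+Z_d+Z_r = 0.2000+0.0500+0.0200 = 0.2700 m
S_min ≈ 0.0960+0.4800+0.7040+0.2700  ⇒  S_min = 31/20 m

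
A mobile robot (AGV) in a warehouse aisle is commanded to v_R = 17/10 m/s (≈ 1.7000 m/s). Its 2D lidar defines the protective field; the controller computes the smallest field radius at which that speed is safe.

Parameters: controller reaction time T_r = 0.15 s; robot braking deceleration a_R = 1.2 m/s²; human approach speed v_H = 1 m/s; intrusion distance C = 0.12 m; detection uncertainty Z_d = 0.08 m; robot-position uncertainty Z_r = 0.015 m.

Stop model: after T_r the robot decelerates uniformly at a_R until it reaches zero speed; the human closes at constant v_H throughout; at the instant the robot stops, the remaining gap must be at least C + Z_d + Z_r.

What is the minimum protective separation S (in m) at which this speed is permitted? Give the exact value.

braking lasts T_s = (17/10)/(6/5) = 1.4167 s
robot in T_r: 1.7000·0.1500 = 0.2550 m
robot under decel: 1.7000²/(2·1.2000) = 1.2042 m
person approaches 1.0000·(0.1500+1.4167) = 1.5667 m
residual clearance needed = 0.1200+0.0800+0.0150 = 0.2150 m
S_min ≈ 0.2550+1.2042+1.5667+0.2150  ⇒  S_min = 3889/1200 m

S_min = 3889/1200 m = 3.2408 m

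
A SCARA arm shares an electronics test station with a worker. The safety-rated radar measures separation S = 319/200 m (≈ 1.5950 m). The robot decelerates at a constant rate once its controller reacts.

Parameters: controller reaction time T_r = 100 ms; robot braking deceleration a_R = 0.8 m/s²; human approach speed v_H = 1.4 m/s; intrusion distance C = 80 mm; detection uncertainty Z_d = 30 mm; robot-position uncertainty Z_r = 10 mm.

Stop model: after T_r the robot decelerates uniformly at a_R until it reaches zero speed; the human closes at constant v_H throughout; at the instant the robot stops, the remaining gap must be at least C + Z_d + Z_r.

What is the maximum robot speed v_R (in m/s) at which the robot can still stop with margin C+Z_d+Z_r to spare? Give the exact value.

v_R_max = 3/5 m/s = 0.6000 m/s

at the boundary: (5/8)·v² + (37/20)·v + (-267/200) = 0
  disc = (37/20)² − 4·(5/8)·(-267/200) = 169/25 ; √disc = 13/5
  v_R = (−(37/20) + 13/5) / (2·(5/8)) = 3/5 m/s
check:
T_s = v_R/a_R = (3/5)/(4/5) = 0.7500 s
robot in T_r: 0.6000·0.1000 = 0.0600 m
braking distance = 0.6000²/(2·0.8000) = 0.2250 m
human closes 1.4000·0.8500 = 1.1900 m
margins: 0.0800+0.0300+0.0100 = 0.1200 m
sum ≈ 0.0600+0.2250+1.1900+0.1200 ≈ 1.5950 m = S ✓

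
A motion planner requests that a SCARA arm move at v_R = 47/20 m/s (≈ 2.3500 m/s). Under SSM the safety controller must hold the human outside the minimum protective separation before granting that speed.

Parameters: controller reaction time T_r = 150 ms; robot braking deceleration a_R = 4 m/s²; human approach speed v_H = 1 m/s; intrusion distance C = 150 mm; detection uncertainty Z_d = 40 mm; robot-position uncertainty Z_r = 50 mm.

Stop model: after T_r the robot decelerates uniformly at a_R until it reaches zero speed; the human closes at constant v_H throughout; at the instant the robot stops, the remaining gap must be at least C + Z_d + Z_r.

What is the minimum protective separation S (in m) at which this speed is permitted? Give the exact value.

T_s = v_R/a_R = (47/20)/4 = 0.5875 s
robot covers v_R·T_r = 2.3500·0.1500 = 0.3525 m before braking
robot covers 2.3500·0.5875 − ½·4.0000·0.5875² = 0.6903 m while stopping
person approaches 1.0000·(0.1500+0.5875) = 0.7375 m
residual clearance needed = 0.1500+0.0400+0.0500 = 0.2400 m
S_min ≈ 0.3525+0.6903+0.7375+0.2400  ⇒  S_min = 1293/640 m

S_min = 1293/640 m = 2.0203 m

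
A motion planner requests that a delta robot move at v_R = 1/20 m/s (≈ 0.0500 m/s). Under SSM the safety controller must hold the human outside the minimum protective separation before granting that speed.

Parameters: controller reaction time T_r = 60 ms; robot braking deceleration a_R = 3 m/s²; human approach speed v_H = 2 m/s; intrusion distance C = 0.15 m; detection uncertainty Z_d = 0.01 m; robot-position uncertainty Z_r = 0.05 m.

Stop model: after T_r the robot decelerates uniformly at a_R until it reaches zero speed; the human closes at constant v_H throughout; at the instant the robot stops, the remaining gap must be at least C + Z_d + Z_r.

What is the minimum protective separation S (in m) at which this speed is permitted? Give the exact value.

braking lasts T_s = (1/20)/3 = 0.0167 s
robot covers v_R·T_r = 0.0500·0.0600 = 0.0030 m before braking
robot covers 0.0500·0.0167 − ½·3.0000·0.0167² = 0.0004 m while stopping
human closes 2.0000·0.0767 = 0.1533 m
C+Z_d+Z_r = 0.1500+0.0100+0.0500 = 0.2100 m
S_min ≈ 0.0030+0.0004+0.1533+0.2100  ⇒  S_min = 1467/4000 m

S_min = 1467/4000 m = 0.3668 m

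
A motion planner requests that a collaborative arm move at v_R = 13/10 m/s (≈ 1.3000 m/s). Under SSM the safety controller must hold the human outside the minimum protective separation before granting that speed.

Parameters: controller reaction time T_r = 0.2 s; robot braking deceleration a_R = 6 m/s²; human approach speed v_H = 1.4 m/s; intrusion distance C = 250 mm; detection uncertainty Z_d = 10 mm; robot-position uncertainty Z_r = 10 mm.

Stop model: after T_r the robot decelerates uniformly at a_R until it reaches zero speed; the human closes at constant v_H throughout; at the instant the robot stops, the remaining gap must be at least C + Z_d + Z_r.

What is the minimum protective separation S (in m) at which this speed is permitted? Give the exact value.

S_min = 301/240 m = 1.2542 m

stop time T_s = (13/10)/6 = 0.2167 s
reaction-phase robot travel = 1.3000·0.2000 = 0.2600 m
robot under decel: 1.3000²/(2·6.0000) = 0.1408 m
human over T_r+T_s: 1.4000·(0.2000+0.2167) = 0.5833 m
margins: 0.2500+0.0100+0.0100 = 0.2700 m
S_min ≈ 0.2600+0.1408+0.5833+0.2700  ⇒  S_min = 301/240 m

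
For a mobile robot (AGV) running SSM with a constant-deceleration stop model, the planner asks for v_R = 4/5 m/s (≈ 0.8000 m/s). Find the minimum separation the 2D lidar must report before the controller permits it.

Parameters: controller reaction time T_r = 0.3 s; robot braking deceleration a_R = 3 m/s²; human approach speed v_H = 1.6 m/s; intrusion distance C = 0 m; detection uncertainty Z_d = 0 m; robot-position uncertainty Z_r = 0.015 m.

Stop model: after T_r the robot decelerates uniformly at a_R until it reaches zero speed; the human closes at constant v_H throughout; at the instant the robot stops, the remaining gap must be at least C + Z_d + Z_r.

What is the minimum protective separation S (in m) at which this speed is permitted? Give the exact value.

S_min = 761/600 m = 1.2683 m

T_s = v_R/a_R = (4/5)/3 = 0.2667 s
robot covers v_R·T_r = 0.8000·0.3000 = 0.2400 m before braking
braking distance = 0.8000²/(2·3.0000) = 0.1067 m
human closes 1.6000·0.5667 = 0.9067 m
margins: 0.0000+0.0000+0.0150 = 0.0150 m
S_min ≈ 0.2400+0.1067+0.9067+0.0150  ⇒  S_min = 761/600 m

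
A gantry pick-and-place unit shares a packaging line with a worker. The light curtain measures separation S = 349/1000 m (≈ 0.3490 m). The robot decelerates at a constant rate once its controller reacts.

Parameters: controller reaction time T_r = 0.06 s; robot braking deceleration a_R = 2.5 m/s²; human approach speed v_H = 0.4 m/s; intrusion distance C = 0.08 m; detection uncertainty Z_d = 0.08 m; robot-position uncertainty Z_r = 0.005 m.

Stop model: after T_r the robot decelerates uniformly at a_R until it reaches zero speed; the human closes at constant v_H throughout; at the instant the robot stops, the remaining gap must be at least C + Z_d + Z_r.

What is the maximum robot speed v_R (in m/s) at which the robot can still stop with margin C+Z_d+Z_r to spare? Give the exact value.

v_R_max = 1/2 m/s = 0.5000 m/s

collect terms ⇒ (1/5)·v_R² + (11/50)·v_R + (-4/25) = 0
  disc = (11/50)² − 4·(1/5)·(-4/25) = 441/2500 ; √disc = 21/50
  v_R = (−(11/50) + 21/50) / (2·(1/5)) = 1/2 m/s
check:
braking lasts T_s = (1/2)/(5/2) = 0.2000 s
robot covers v_R·T_r = 0.5000·0.0600 = 0.0300 m before braking
robot under decel: 0.5000²/(2·2.5000) = 0.0500 m
human closes 0.4000·0.2600 = 0.1040 m
C+Z_d+Z_r = 0.0800+0.0800+0.0050 = 0.1650 m
sum ≈ 0.0300+0.0500+0.1040+0.1650 ≈ 0.3490 m = S ✓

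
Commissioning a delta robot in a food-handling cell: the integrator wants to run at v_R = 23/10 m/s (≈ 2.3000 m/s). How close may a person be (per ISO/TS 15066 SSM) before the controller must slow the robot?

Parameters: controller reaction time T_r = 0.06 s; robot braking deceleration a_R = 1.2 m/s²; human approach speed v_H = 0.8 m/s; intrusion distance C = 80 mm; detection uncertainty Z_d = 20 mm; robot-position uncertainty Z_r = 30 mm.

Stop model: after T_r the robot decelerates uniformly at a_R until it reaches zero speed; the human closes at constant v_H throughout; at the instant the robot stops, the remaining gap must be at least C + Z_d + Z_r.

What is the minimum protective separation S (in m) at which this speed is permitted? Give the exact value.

S_min = 8107/2000 m = 4.0535 m

stop time T_s = (23/10)/(6/5) = 1.9167 s
robot in T_r: 2.3000·0.0600 = 0.1380 m
braking distance = 2.3000²/(2·1.2000) = 2.2042 m
person approaches 0.8000·(0.0600+1.9167) = 1.5813 m
C+Z_d+Z_r = 0.0800+0.0200+0.0300 = 0.1300 m
S_min ≈ 0.1380+2.2042+1.5813+0.1300  ⇒  S_min = 8107/2000 m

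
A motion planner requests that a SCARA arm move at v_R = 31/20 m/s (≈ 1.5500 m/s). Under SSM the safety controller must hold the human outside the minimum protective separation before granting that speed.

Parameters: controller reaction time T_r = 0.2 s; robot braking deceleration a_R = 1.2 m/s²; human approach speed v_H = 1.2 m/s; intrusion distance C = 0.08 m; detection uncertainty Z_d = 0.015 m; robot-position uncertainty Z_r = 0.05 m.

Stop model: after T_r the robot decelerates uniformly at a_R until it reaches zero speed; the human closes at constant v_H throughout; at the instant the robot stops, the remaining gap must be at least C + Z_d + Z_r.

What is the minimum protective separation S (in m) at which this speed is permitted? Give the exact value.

braking lasts T_s = (31/20)/(6/5) = 1.2917 s
robot in T_r: 1.5500·0.2000 = 0.3100 m
robot under decel: 1.5500²/(2·1.2000) = 1.0010 m
human closes 1.2000·1.4917 = 1.7900 m
residual clearance needed = 0.0800+0.0150+0.0500 = 0.1450 m
S_min ≈ 0.3100+1.0010+1.7900+0.1450  ⇒  S_min = 15581/4800 m

S_min = 15581/4800 m = 3.2460 m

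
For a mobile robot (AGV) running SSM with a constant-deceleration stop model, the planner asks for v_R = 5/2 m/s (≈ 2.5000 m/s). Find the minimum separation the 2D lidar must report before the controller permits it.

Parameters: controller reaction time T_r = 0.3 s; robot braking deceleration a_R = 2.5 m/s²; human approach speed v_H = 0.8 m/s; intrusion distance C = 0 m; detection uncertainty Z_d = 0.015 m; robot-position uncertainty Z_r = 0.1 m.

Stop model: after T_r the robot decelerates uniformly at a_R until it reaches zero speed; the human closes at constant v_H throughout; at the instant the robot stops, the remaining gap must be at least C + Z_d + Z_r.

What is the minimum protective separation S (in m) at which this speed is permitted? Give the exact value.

T_s = v_R/a_R = (5/2)/(5/2) = 1.0000 s
robot in T_r: 2.5000·0.3000 = 0.7500 m
robot under decel: 2.5000²/(2·2.5000) = 1.2500 m
person approaches 0.8000·(0.3000+1.0000) = 1.0400 m
C+Z_d+Z_r = 0.0000+0.0150+0.1000 = 0.1150 m
S_min ≈ 0.7500+1.2500+1.0400+0.1150  ⇒  S_min = 631/200 m

S_min = 631/200 m = 3.1550 m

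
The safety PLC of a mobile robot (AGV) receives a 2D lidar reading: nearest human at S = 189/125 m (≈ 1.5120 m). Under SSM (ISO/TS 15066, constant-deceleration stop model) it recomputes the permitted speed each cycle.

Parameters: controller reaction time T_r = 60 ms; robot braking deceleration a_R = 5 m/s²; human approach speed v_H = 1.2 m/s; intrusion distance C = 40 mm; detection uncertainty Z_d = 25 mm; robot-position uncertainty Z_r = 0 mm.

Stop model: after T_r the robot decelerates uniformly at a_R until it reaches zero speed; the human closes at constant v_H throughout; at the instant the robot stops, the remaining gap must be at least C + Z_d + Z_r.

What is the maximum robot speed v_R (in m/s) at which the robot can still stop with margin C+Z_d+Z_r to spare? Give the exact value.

v_R_max = 5/2 m/s = 2.5000 m/s

collect terms ⇒ (1/10)·v_R² + (3/10)·v_R + (-11/8) = 0
  disc = (3/10)² − 4·(1/10)·(-11/8) = 16/25 ; √disc = 4/5
  v_R = (−(3/10) + 4/5) / (2·(1/10)) = 5/2 m/s
check:
T_s = v_R/a_R = (5/2)/5 = 0.5000 s
reaction-phase robot travel = 2.5000·0.0600 = 0.1500 m
braking distance = 2.5000²/(2·5.0000) = 0.6250 m
human over T_r+T_s: 1.2000·(0.0600+0.5000) = 0.6720 m
residual clearance needed = 0.0400+0.0250+0.0000 = 0.0650 m
sum ≈ 0.1500+0.6250+0.6720+0.0650 ≈ 1.5120 m = S ✓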